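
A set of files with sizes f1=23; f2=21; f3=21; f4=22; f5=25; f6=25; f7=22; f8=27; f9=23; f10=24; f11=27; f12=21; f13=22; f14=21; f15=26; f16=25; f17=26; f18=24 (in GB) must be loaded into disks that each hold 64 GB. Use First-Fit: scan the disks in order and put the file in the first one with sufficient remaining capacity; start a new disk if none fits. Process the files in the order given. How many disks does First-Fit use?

9

Put f1 (23 GB) in disk 1; 41 GB remain.
Put f2 (21 GB) in disk 1; 20 GB remain.
Put f3 (21 GB) in disk 2; 43 GB remain.
Put f4 (22 GB) in disk 2; 21 GB remain.
Put f5 (25 GB) in disk 3; 39 GB remain.
Put f6 (25 GB) in disk 3; 14 GB remain.
Put f7 (22 GB) in disk 4; 42 GB remain.
Put f8 (27 GB) in disk 4; 15 GB remain.
Put f9 (23 GB) in disk 5; 41 GB remain.
Put f10 (24 GB) in disk 5; 17 GB remain.
Put f11 (27 GB) in disk 6; 37 GB remain.
Put f12 (21 GB) in disk 2; 0 GB remain.
Put f13 (22 GB) in disk 6; 15 GB remain.
Put f14 (21 GB) in disk 7; 43 GB remain.
Put f15 (26 GB) in disk 7; 17 GB remain.
Put f16 (25 GB) in disk 8; 39 GB remain.
Put f17 (26 GB) in disk 8; 13 GB remain.
Put f18 (24 GB) in disk 9; 40 GB remain.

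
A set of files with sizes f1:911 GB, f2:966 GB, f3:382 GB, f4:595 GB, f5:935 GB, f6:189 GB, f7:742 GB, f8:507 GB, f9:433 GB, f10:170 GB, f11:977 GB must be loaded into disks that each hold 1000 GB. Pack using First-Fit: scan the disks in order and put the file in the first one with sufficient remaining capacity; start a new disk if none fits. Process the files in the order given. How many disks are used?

disk 1: place f1 (911 GB), 89 GB left
disk 2: place f2 (966 GB), 34 GB left
disk 3: place f3 (382 GB), 618 GB left
disk 3: place f4 (595 GB), 23 GB left
disk 4: place f5 (935 GB), 65 GB left
disk 5: place f6 (189 GB), 811 GB left
disk 5: place f7 (742 GB), 69 GB left
disk 6: place f8 (507 GB), 493 GB left
disk 6: place f9 (433 GB), 60 GB left
disk 7: place f10 (170 GB), 830 GB left
disk 8: place f11 (977 GB), 23 GB left
Final disks: [911] [966] [382,595] [935] [189,742] [507,433] [170] [977].

8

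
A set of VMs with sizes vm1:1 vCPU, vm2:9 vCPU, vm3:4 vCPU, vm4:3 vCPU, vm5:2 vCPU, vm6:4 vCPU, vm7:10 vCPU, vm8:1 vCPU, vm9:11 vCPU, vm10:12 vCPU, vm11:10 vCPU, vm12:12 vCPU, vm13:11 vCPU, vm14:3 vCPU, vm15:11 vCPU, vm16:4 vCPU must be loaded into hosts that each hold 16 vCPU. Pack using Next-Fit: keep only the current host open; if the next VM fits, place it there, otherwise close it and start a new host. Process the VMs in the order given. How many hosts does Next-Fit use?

9 hosts

vm1 (1 vCPU) → host 1 (remaining 15 vCPU)
vm2 (9 vCPU) → host 1 (remaining 6 vCPU)
vm3 (4 vCPU) → host 1 (remaining 2 vCPU)
vm4 (3 vCPU) → host 2 (remaining 13 vCPU)
vm5 (2 vCPU) → host 2 (remaining 11 vCPU)
vm6 (4 vCPU) → host 2 (remaining 7 vCPU)
vm7 (10 vCPU) → host 3 (remaining 6 vCPU)
vm8 (1 vCPU) → host 3 (remaining 5 vCPU)
vm9 (11 vCPU) → host 4 (remaining 5 vCPU)
vm10 (12 vCPU) → host 5 (remaining 4 vCPU)
vm11 (10 vCPU) → host 6 (remaining 6 vCPU)
vm12 (12 vCPU) → host 7 (remaining 4 vCPU)
vm13 (11 vCPU) → host 8 (remaining 5 vCPU)
vm14 (3 vCPU) → host 8 (remaining 2 vCPU)
vm15 (11 vCPU) → host 9 (remaining 5 vCPU)
vm16 (4 vCPU) → host 9 (remaining 1 vCPU)
Final hosts: [1,9,4] [3,2,4] [10,1] [11] [12] [10] [12] [11,3] [11,4].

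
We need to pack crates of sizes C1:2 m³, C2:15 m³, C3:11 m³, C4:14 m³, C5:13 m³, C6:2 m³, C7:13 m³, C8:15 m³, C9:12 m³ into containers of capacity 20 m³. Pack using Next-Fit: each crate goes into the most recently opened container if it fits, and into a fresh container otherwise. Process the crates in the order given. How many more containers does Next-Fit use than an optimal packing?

Next-Fit: [2,15] [11] [14] [13,2] [13] [15] [12] → 7 containers.
7 crates exceed 10 m³ (half the capacity), and no two of those can share a container, so at least 7 containers are needed.
So 7 is already optimal.

0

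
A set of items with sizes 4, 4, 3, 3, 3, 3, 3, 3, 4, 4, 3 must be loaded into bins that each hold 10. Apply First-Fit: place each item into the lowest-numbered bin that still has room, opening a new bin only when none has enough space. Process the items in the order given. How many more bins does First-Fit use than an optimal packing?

First-Fit: [4,4] [3,3,3] [3,3,3] [4,4] [3] → 5 bins.
Total size 37; any packing needs at least ⌈37/10⌉ = 4 bins.
An optimal packing achieves that bound: [4,4] [4,3,3] [4,3,3] [3,3,3] → 4 bins.
Excess: 5 − 4 = 1.

1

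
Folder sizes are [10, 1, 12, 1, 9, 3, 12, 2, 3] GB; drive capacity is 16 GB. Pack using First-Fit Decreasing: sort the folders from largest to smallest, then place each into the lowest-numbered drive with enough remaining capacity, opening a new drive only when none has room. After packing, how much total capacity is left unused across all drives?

11

Sorted descending: 12, 12, 10, 9, 3, 3, 2, 1, 1.
12 GB → drive 1 (remaining 4 GB)
12 GB → drive 2 (remaining 4 GB)
10 GB → drive 3 (remaining 6 GB)
9 GB → drive 4 (remaining 7 GB)
3 GB → drive 1 (remaining 1 GB)
3 GB → drive 2 (remaining 1 GB)
2 GB → drive 3 (remaining 4 GB)
1 GB → drive 1 (remaining 0 GB)
1 GB → drive 2 (remaining 0 GB)
4 drives × 16 GB = 64 GB; used 53 GB; unused 11 GB.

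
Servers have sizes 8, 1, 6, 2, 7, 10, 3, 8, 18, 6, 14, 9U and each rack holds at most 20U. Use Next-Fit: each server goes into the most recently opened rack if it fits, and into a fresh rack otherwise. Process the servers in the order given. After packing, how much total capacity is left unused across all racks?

rack 1: place 8U, 12U left
rack 1: place 1U, 11U left
rack 1: place 6U, 5U left
rack 1: place 2U, 3U left
rack 2: place 7U, 13U left
rack 2: place 10U, 3U left
rack 2: place 3U, 0U left
rack 3: place 8U, 12U left
rack 4: place 18U, 2U left
rack 5: place 6U, 14U left
rack 5: place 14U, 0U left
rack 6: place 9U, 11U left
6 racks × 20U = 120U; used 92U; unused 28U.

28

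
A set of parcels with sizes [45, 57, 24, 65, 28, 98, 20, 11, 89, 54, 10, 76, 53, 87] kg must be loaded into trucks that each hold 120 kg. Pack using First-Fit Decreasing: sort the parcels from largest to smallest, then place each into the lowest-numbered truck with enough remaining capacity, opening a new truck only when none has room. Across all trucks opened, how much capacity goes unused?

123

Sorted descending: 98, 89, 87, 76, 65, 57, 54, 53, 45, 28, 24, 20, 11, 10.
98 kg → truck 1 (remaining 22 kg)
89 kg → truck 2 (remaining 31 kg)
87 kg → truck 3 (remaining 33 kg)
76 kg → truck 4 (remaining 44 kg)
65 kg → truck 5 (remaining 55 kg)
57 kg → truck 6 (remaining 63 kg)
54 kg → truck 5 (remaining 1 kg)
53 kg → truck 6 (remaining 10 kg)
45 kg → truck 7 (remaining 75 kg)
28 kg → truck 2 (remaining 3 kg)
24 kg → truck 3 (remaining 9 kg)
20 kg → truck 1 (remaining 2 kg)
11 kg → truck 4 (remaining 33 kg)
10 kg → truck 4 (remaining 23 kg)
7 trucks × 120 kg = 840 kg; used 717 kg; unused 123 kg.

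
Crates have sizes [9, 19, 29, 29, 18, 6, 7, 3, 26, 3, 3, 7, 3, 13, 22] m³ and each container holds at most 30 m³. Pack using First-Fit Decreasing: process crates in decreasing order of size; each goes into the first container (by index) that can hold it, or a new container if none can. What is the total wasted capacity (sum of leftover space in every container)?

13

Sorted descending: 29, 29, 26, 22, 19, 18, 13, 9, 7, 7, 6, 3, 3, 3, 3.
container 1: place 29 m³, 1 m³ left
container 2: place 29 m³, 1 m³ left
container 3: place 26 m³, 4 m³ left
container 4: place 22 m³, 8 m³ left
container 5: place 19 m³, 11 m³ left
container 6: place 18 m³, 12 m³ left
container 7: place 13 m³, 17 m³ left
container 5: place 9 m³, 2 m³ left
container 4: place 7 m³, 1 m³ left
container 6: place 7 m³, 5 m³ left
container 7: place 6 m³, 11 m³ left
container 3: place 3 m³, 1 m³ left
container 6: place 3 m³, 2 m³ left
container 7: place 3 m³, 8 m³ left
container 7: place 3 m³, 5 m³ left
7 containers × 30 m³ = 210 m³; used 197 m³; unused 13 m³.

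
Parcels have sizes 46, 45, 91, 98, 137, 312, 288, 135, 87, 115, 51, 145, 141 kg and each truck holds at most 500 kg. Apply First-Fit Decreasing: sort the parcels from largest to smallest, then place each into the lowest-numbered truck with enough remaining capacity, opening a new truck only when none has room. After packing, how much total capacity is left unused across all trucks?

309

Sorted descending: 312, 288, 145, 141, 137, 135, 115, 98, 91, 87, 51, 46, 45.
Put 312 kg in truck 1; 188 kg remain.
Put 288 kg in truck 2; 212 kg remain.
Put 145 kg in truck 1; 43 kg remain.
Put 141 kg in truck 2; 71 kg remain.
Put 137 kg in truck 3; 363 kg remain.
Put 135 kg in truck 3; 228 kg remain.
Put 115 kg in truck 3; 113 kg remain.
Put 98 kg in truck 3; 15 kg remain.
Put 91 kg in truck 4; 409 kg remain.
Put 87 kg in truck 4; 322 kg remain.
Put 51 kg in truck 2; 20 kg remain.
Put 46 kg in truck 4; 276 kg remain.
Put 45 kg in truck 4; 231 kg remain.
4 trucks × 500 kg = 2000 kg; used 1691 kg; unused 309 kg.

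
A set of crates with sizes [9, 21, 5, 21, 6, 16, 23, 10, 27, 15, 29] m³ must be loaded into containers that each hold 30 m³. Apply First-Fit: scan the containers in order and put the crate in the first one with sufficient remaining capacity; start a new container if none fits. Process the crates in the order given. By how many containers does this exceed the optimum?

0

First-Fit: [9,21] [5,21] [6,16] [23] [10,15] [27] [29] → 7 containers.
Total size 182 m³; any packing needs at least ⌈182/30⌉ = 7 containers.
So 7 is already optimal.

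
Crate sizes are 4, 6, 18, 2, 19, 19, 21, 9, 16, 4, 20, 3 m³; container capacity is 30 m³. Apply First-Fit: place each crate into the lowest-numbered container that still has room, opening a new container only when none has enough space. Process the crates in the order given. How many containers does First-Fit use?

6 containers

4 m³ → container 1 (remaining 26 m³)
6 m³ → container 1 (remaining 20 m³)
18 m³ → container 1 (remaining 2 m³)
2 m³ → container 1 (remaining 0 m³)
19 m³ → container 2 (remaining 11 m³)
19 m³ → container 3 (remaining 11 m³)
21 m³ → container 4 (remaining 9 m³)
9 m³ → container 2 (remaining 2 m³)
16 m³ → container 5 (remaining 14 m³)
4 m³ → container 3 (remaining 7 m³)
20 m³ → container 6 (remaining 10 m³)
3 m³ → container 3 (remaining 4 m³)
Final containers: [4,6,18,2] [19,9] [19,4,3] [21] [16] [20].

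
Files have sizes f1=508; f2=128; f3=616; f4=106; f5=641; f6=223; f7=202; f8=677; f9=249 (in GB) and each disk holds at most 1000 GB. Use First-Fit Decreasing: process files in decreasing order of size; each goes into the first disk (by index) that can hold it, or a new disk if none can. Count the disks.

4 disks

Sorted descending: 677, 641, 616, 508, 249, 223, 202, 128, 106.
Put 677 GB in disk 1; 323 GB remain.
Put 641 GB in disk 2; 359 GB remain.
Put 616 GB in disk 3; 384 GB remain.
Put 508 GB in disk 4; 492 GB remain.
Put 249 GB in disk 1; 74 GB remain.
Put 223 GB in disk 2; 136 GB remain.
Put 202 GB in disk 3; 182 GB remain.
Put 128 GB in disk 2; 8 GB remain.
Put 106 GB in disk 3; 76 GB remain.
Final disks: [677,249] [641,223,128] [616,202,106] [508].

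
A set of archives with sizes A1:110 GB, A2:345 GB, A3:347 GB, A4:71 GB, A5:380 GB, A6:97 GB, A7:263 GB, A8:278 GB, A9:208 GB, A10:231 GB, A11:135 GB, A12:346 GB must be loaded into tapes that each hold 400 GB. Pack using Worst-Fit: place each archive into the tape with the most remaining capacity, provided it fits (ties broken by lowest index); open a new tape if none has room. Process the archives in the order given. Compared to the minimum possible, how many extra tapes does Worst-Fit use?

1

Worst-Fit: [110,71,97] [345] [347] [380] [263] [278] [208,135] [231] [346] → 9 tapes.
Total size 2811 GB; any packing needs at least ⌈2811/400⌉ = 8 tapes.
An optimal packing achieves that bound: [380] [347] [346] [345] [278,110] [263,135] [231,97,71] [208] → 8 tapes.
Excess: 9 − 8 = 1.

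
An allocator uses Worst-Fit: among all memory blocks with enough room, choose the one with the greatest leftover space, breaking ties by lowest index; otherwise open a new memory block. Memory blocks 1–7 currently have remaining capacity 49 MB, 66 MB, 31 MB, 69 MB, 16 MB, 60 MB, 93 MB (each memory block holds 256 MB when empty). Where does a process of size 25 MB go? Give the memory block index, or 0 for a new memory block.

7

Memory blocks with room: memory block 1 (49 MB), memory block 2 (66 MB), memory block 3 (31 MB), memory block 4 (69 MB), memory block 6 (60 MB), memory block 7 (93 MB).
Most room is memory block 7 with 93 MB free.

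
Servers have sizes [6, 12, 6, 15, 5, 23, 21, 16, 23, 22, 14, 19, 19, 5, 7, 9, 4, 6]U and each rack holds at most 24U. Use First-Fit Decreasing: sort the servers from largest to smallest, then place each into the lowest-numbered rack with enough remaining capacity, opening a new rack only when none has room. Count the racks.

Sorted descending: 23, 23, 22, 21, 19, 19, 16, 15, 14, 12, 9, 7, 6, 6, 6, 5, 5, 4.
23U → rack 1 (remaining 1U)
23U → rack 2 (remaining 1U)
22U → rack 3 (remaining 2U)
21U → rack 4 (remaining 3U)
19U → rack 5 (remaining 5U)
19U → rack 6 (remaining 5U)
16U → rack 7 (remaining 8U)
15U → rack 8 (remaining 9U)
14U → rack 9 (remaining 10U)
12U → rack 10 (remaining 12U)
9U → rack 8 (remaining 0U)
7U → rack 7 (remaining 1U)
6U → rack 9 (remaining 4U)
6U → rack 10 (remaining 6U)
6U → rack 10 (remaining 0U)
5U → rack 5 (remaining 0U)
5U → rack 6 (remaining 0U)
4U → rack 9 (remaining 0U)

10 racks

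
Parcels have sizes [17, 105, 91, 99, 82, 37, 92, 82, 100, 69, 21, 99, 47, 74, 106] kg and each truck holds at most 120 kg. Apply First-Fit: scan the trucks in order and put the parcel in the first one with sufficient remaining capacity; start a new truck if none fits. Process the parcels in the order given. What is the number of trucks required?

11 trucks

17 kg → truck 1 (remaining 103 kg)
105 kg → truck 2 (remaining 15 kg)
91 kg → truck 1 (remaining 12 kg)
99 kg → truck 3 (remaining 21 kg)
82 kg → truck 4 (remaining 38 kg)
37 kg → truck 4 (remaining 1 kg)
92 kg → truck 5 (remaining 28 kg)
82 kg → truck 6 (remaining 38 kg)
100 kg → truck 7 (remaining 20 kg)
69 kg → truck 8 (remaining 51 kg)
21 kg → truck 3 (remaining 0 kg)
99 kg → truck 9 (remaining 21 kg)
47 kg → truck 8 (remaining 4 kg)
74 kg → truck 10 (remaining 46 kg)
106 kg → truck 11 (remaining 14 kg)
Final trucks: [17,91] [105] [99,21] [82,37] [92] [82] [100] [69,47] [99] [74] [106].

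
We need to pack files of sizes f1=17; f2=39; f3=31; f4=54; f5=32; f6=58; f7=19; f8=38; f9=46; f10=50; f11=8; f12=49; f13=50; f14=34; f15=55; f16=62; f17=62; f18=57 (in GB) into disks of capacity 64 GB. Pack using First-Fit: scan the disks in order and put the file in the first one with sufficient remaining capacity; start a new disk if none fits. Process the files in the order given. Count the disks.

disk 1: place f1 (17 GB), 47 GB left
disk 1: place f2 (39 GB), 8 GB left
disk 2: place f3 (31 GB), 33 GB left
disk 3: place f4 (54 GB), 10 GB left
disk 2: place f5 (32 GB), 1 GB left
disk 4: place f6 (58 GB), 6 GB left
disk 5: place f7 (19 GB), 45 GB left
disk 5: place f8 (38 GB), 7 GB left
disk 6: place f9 (46 GB), 18 GB left
disk 7: place f10 (50 GB), 14 GB left
disk 1: place f11 (8 GB), 0 GB left
disk 8: place f12 (49 GB), 15 GB left
disk 9: place f13 (50 GB), 14 GB left
disk 10: place f14 (34 GB), 30 GB left
disk 11: place f15 (55 GB), 9 GB left
disk 12: place f16 (62 GB), 2 GB left
disk 13: place f17 (62 GB), 2 GB left
disk 14: place f18 (57 GB), 7 GB left

14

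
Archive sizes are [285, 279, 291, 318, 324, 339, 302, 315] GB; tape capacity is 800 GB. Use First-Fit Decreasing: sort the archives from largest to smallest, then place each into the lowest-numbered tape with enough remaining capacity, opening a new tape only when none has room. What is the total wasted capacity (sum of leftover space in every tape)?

747

Sorted descending: 339, 324, 318, 315, 302, 291, 285, 279.
Put 339 GB in tape 1; 461 GB remain.
Put 324 GB in tape 1; 137 GB remain.
Put 318 GB in tape 2; 482 GB remain.
Put 315 GB in tape 2; 167 GB remain.
Put 302 GB in tape 3; 498 GB remain.
Put 291 GB in tape 3; 207 GB remain.
Put 285 GB in tape 4; 515 GB remain.
Put 279 GB in tape 4; 236 GB remain.
4 tapes × 800 GB = 3200 GB; used 2453 GB; unused 747 GB.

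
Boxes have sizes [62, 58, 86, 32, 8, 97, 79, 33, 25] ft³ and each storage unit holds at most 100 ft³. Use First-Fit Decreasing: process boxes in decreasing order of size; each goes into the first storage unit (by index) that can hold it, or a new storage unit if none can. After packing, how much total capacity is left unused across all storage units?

Sorted descending: 97, 86, 79, 62, 58, 33, 32, 25, 8.
storage unit 1: place 97 ft³, 3 ft³ left
storage unit 2: place 86 ft³, 14 ft³ left
storage unit 3: place 79 ft³, 21 ft³ left
storage unit 4: place 62 ft³, 38 ft³ left
storage unit 5: place 58 ft³, 42 ft³ left
storage unit 4: place 33 ft³, 5 ft³ left
storage unit 5: place 32 ft³, 10 ft³ left
storage unit 6: place 25 ft³, 75 ft³ left
storage unit 2: place 8 ft³, 6 ft³ left
6 storage units × 100 ft³ = 600 ft³; used 480 ft³; unused 120 ft³.

120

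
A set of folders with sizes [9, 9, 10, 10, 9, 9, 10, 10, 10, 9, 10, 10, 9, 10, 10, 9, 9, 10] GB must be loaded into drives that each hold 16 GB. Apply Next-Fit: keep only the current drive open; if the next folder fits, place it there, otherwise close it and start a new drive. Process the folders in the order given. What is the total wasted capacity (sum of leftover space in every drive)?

drive 1: place 9 GB, 7 GB left
drive 2: place 9 GB, 7 GB left
drive 3: place 10 GB, 6 GB left
drive 4: place 10 GB, 6 GB left
drive 5: place 9 GB, 7 GB left
drive 6: place 9 GB, 7 GB left
drive 7: place 10 GB, 6 GB left
drive 8: place 10 GB, 6 GB left
drive 9: place 10 GB, 6 GB left
drive 10: place 9 GB, 7 GB left
drive 11: place 10 GB, 6 GB left
drive 12: place 10 GB, 6 GB left
drive 13: place 9 GB, 7 GB left
drive 14: place 10 GB, 6 GB left
drive 15: place 10 GB, 6 GB left
drive 16: place 9 GB, 7 GB left
drive 17: place 9 GB, 7 GB left
drive 18: place 10 GB, 6 GB left
18 drives × 16 GB = 288 GB; used 172 GB; unused 116 GB.

116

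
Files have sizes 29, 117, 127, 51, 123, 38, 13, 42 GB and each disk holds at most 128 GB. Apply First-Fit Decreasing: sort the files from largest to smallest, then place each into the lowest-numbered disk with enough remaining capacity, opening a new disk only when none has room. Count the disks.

5 disks

Sorted descending: 127, 123, 117, 51, 42, 38, 29, 13.
127 GB → disk 1 (remaining 1 GB)
123 GB → disk 2 (remaining 5 GB)
117 GB → disk 3 (remaining 11 GB)
51 GB → disk 4 (remaining 77 GB)
42 GB → disk 4 (remaining 35 GB)
38 GB → disk 5 (remaining 90 GB)
29 GB → disk 4 (remaining 6 GB)
13 GB → disk 5 (remaining 77 GB)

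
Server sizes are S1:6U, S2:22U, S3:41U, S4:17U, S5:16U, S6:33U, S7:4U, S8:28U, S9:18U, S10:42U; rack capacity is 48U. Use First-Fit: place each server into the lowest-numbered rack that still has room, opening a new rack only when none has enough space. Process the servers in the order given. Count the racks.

S1 (6U) → rack 1 (remaining 42U)
S2 (22U) → rack 1 (remaining 20U)
S3 (41U) → rack 2 (remaining 7U)
S4 (17U) → rack 1 (remaining 3U)
S5 (16U) → rack 3 (remaining 32U)
S6 (33U) → rack 4 (remaining 15U)
S7 (4U) → rack 2 (remaining 3U)
S8 (28U) → rack 3 (remaining 4U)
S9 (18U) → rack 5 (remaining 30U)
S10 (42U) → rack 6 (remaining 6U)

6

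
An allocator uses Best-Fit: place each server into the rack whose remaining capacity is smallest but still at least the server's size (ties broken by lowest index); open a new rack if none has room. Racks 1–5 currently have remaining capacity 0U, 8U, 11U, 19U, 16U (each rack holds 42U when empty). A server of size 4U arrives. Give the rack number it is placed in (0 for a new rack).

Racks with room: rack 2 (8U), rack 3 (11U), rack 4 (19U), rack 5 (16U).
Tightest fit is rack 2 with 8U free.

2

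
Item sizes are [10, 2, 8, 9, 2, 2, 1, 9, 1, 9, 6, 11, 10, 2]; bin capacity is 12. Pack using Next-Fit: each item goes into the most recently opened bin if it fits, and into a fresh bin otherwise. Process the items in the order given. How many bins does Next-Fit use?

8

bin 1: place 10, 2 left
bin 1: place 2, 0 left
bin 2: place 8, 4 left
bin 3: place 9, 3 left
bin 3: place 2, 1 left
bin 4: place 2, 10 left
bin 4: place 1, 9 left
bin 4: place 9, 0 left
bin 5: place 1, 11 left
bin 5: place 9, 2 left
bin 6: place 6, 6 left
bin 7: place 11, 1 left
bin 8: place 10, 2 left
bin 8: place 2, 0 left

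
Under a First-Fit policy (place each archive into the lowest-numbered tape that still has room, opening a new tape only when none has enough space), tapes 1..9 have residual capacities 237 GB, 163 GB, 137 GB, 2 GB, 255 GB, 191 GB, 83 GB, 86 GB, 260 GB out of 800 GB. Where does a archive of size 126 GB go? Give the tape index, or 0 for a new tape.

Tapes with room: tape 1 (237 GB), tape 2 (163 GB), tape 3 (137 GB), tape 5 (255 GB), tape 6 (191 GB), tape 9 (260 GB).
The first with room is tape 1.

1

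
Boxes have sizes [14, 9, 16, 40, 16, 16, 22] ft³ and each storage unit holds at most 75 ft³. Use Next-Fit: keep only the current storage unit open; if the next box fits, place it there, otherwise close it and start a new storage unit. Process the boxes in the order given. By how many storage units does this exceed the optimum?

Next-Fit: [14,9,16] [40,16,16] [22] → 3 storage units.
Total size 133 ft³; any packing needs at least ⌈133/75⌉ = 2 storage units.
An optimal packing achieves that bound: [40,22,9] [16,16,16,14] → 2 storage units.
Excess: 3 − 2 = 1.

1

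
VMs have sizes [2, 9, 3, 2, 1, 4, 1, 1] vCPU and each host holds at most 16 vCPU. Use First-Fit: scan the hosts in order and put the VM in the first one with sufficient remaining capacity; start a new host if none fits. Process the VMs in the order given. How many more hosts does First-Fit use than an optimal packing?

First-Fit: [2,9,3,2] [1,4,1,1] → 2 hosts.
Total size 23 vCPU; any packing needs at least ⌈23/16⌉ = 2 hosts.
So 2 is already optimal.

0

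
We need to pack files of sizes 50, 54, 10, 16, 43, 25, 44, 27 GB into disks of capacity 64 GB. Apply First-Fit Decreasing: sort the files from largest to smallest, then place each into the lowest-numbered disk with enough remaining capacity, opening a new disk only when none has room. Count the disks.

Sorted descending: 54, 50, 44, 43, 27, 25, 16, 10.
disk 1: place 54 GB, 10 GB left
disk 2: place 50 GB, 14 GB left
disk 3: place 44 GB, 20 GB left
disk 4: place 43 GB, 21 GB left
disk 5: place 27 GB, 37 GB left
disk 5: place 25 GB, 12 GB left
disk 3: place 16 GB, 4 GB left
disk 1: place 10 GB, 0 GB left
Final disks: [54,10] [50] [44,16] [43] [27,25].

5 disks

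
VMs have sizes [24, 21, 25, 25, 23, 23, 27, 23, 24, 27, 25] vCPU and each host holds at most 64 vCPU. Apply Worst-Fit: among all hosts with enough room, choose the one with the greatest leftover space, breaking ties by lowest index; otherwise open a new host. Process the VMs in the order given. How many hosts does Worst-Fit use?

6 hosts

Put 24 vCPU in host 1; 40 vCPU remain.
Put 21 vCPU in host 1; 19 vCPU remain.
Put 25 vCPU in host 2; 39 vCPU remain.
Put 25 vCPU in host 2; 14 vCPU remain.
Put 23 vCPU in host 3; 41 vCPU remain.
Put 23 vCPU in host 3; 18 vCPU remain.
Put 27 vCPU in host 4; 37 vCPU remain.
Put 23 vCPU in host 4; 14 vCPU remain.
Put 24 vCPU in host 5; 40 vCPU remain.
Put 27 vCPU in host 5; 13 vCPU remain.
Put 25 vCPU in host 6; 39 vCPU remain.
Final hosts: [24,21] [25,25] [23,23] [27,23] [24,27] [25].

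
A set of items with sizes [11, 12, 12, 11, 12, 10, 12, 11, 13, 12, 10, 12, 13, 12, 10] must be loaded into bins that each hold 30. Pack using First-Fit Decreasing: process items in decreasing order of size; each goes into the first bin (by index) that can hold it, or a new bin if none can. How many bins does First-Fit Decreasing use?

Sorted descending: 13, 13, 12, 12, 12, 12, 12, 12, 12, 11, 11, 11, 10, 10, 10.
13 → bin 1 (remaining 17)
13 → bin 1 (remaining 4)
12 → bin 2 (remaining 18)
12 → bin 2 (remaining 6)
12 → bin 3 (remaining 18)
12 → bin 3 (remaining 6)
12 → bin 4 (remaining 18)
12 → bin 4 (remaining 6)
12 → bin 5 (remaining 18)
11 → bin 5 (remaining 7)
11 → bin 6 (remaining 19)
11 → bin 6 (remaining 8)
10 → bin 7 (remaining 20)
10 → bin 7 (remaining 10)
10 → bin 7 (remaining 0)

7 bins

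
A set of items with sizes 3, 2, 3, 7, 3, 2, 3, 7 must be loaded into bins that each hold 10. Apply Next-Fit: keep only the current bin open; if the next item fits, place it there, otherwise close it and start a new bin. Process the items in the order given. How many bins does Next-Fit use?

3 → bin 1 (remaining 7)
2 → bin 1 (remaining 5)
3 → bin 1 (remaining 2)
7 → bin 2 (remaining 3)
3 → bin 2 (remaining 0)
2 → bin 3 (remaining 8)
3 → bin 3 (remaining 5)
7 → bin 4 (remaining 3)

4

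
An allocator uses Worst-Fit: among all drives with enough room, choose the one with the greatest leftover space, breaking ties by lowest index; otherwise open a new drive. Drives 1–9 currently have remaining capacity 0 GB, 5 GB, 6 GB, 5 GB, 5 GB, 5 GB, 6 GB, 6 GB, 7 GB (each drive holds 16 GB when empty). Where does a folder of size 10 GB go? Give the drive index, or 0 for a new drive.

No drive has ≥ 10 GB free, so a new drive is opened.

0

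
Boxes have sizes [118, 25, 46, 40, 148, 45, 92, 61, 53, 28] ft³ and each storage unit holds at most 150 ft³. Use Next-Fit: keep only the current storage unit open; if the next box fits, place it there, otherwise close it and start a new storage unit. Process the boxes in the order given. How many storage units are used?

5

118 ft³ → storage unit 1 (remaining 32 ft³)
25 ft³ → storage unit 1 (remaining 7 ft³)
46 ft³ → storage unit 2 (remaining 104 ft³)
40 ft³ → storage unit 2 (remaining 64 ft³)
148 ft³ → storage unit 3 (remaining 2 ft³)
45 ft³ → storage unit 4 (remaining 105 ft³)
92 ft³ → storage unit 4 (remaining 13 ft³)
61 ft³ → storage unit 5 (remaining 89 ft³)
53 ft³ → storage unit 5 (remaining 36 ft³)
28 ft³ → storage unit 5 (remaining 8 ft³)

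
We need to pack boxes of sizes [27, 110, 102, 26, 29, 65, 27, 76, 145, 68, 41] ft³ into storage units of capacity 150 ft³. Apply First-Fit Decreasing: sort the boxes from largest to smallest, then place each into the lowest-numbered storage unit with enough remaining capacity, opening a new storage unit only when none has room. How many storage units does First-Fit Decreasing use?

Sorted descending: 145, 110, 102, 76, 68, 65, 41, 29, 27, 27, 26.
Put 145 ft³ in storage unit 1; 5 ft³ remain.
Put 110 ft³ in storage unit 2; 40 ft³ remain.
Put 102 ft³ in storage unit 3; 48 ft³ remain.
Put 76 ft³ in storage unit 4; 74 ft³ remain.
Put 68 ft³ in storage unit 4; 6 ft³ remain.
Put 65 ft³ in storage unit 5; 85 ft³ remain.
Put 41 ft³ in storage unit 3; 7 ft³ remain.
Put 29 ft³ in storage unit 2; 11 ft³ remain.
Put 27 ft³ in storage unit 5; 58 ft³ remain.
Put 27 ft³ in storage unit 5; 31 ft³ remain.
Put 26 ft³ in storage unit 5; 5 ft³ remain.

5 storage units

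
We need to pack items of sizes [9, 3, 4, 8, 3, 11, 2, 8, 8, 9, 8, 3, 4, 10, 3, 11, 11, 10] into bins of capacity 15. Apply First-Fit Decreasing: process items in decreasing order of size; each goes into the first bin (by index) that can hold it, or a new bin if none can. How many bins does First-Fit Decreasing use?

11

Sorted descending: 11, 11, 11, 10, 10, 9, 9, 8, 8, 8, 8, 4, 4, 3, 3, 3, 3, 2.
bin 1: place 11, 4 left
bin 2: place 11, 4 left
bin 3: place 11, 4 left
bin 4: place 10, 5 left
bin 5: place 10, 5 left
bin 6: place 9, 6 left
bin 7: place 9, 6 left
bin 8: place 8, 7 left
bin 9: place 8, 7 left
bin 10: place 8, 7 left
bin 11: place 8, 7 left
bin 1: place 4, 0 left
bin 2: place 4, 0 left
bin 3: place 3, 1 left
bin 4: place 3, 2 left
bin 5: place 3, 2 left
bin 6: place 3, 3 left
bin 4: place 2, 0 left
Final bins: [11,4] [11,4] [11,3] [10,3,2] [10,3] [9,3] [9] [8] [8] [8] [8].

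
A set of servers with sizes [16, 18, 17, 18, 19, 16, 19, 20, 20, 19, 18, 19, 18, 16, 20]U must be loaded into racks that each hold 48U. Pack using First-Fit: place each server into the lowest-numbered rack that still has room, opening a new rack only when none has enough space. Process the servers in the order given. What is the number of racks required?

16U → rack 1 (remaining 32U)
18U → rack 1 (remaining 14U)
17U → rack 2 (remaining 31U)
18U → rack 2 (remaining 13U)
19U → rack 3 (remaining 29U)
16U → rack 3 (remaining 13U)
19U → rack 4 (remaining 29U)
20U → rack 4 (remaining 9U)
20U → rack 5 (remaining 28U)
19U → rack 5 (remaining 9U)
18U → rack 6 (remaining 30U)
19U → rack 6 (remaining 11U)
18U → rack 7 (remaining 30U)
16U → rack 7 (remaining 14U)
20U → rack 8 (remaining 28U)
Final racks: [16,18] [17,18] [19,16] [19,20] [20,19] [18,19] [18,16] [20].

8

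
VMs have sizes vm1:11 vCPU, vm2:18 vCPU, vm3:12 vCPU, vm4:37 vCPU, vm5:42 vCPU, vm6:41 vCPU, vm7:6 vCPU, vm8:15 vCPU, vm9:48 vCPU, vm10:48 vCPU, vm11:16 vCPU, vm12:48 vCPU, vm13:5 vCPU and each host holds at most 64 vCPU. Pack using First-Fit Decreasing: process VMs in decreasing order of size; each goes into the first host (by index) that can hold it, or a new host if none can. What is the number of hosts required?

6 hosts

Sorted descending: 48, 48, 48, 42, 41, 37, 18, 16, 15, 12, 11, 6, 5.
48 vCPU → host 1 (remaining 16 vCPU)
48 vCPU → host 2 (remaining 16 vCPU)
48 vCPU → host 3 (remaining 16 vCPU)
42 vCPU → host 4 (remaining 22 vCPU)
41 vCPU → host 5 (remaining 23 vCPU)
37 vCPU → host 6 (remaining 27 vCPU)
18 vCPU → host 4 (remaining 4 vCPU)
16 vCPU → host 1 (remaining 0 vCPU)
15 vCPU → host 2 (remaining 1 vCPU)
12 vCPU → host 3 (remaining 4 vCPU)
11 vCPU → host 5 (remaining 12 vCPU)
6 vCPU → host 5 (remaining 6 vCPU)
5 vCPU → host 5 (remaining 1 vCPU)
Final hosts: [48,16] [48,15] [48,12] [42,18] [41,11,6,5] [37].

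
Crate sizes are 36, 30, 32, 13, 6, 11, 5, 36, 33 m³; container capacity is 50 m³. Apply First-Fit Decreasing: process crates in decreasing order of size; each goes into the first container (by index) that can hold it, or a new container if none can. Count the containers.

Sorted descending: 36, 36, 33, 32, 30, 13, 11, 6, 5.
36 m³ → container 1 (remaining 14 m³)
36 m³ → container 2 (remaining 14 m³)
33 m³ → container 3 (remaining 17 m³)
32 m³ → container 4 (remaining 18 m³)
30 m³ → container 5 (remaining 20 m³)
13 m³ → container 1 (remaining 1 m³)
11 m³ → container 2 (remaining 3 m³)
6 m³ → container 3 (remaining 11 m³)
5 m³ → container 3 (remaining 6 m³)

5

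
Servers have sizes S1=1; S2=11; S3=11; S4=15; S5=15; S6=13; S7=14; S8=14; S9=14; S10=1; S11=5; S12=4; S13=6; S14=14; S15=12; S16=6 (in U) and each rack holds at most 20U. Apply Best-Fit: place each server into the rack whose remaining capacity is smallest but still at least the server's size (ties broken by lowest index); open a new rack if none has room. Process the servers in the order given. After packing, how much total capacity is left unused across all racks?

Put S1 (1U) in rack 1; 19U remain.
Put S2 (11U) in rack 1; 8U remain.
Put S3 (11U) in rack 2; 9U remain.
Put S4 (15U) in rack 3; 5U remain.
Put S5 (15U) in rack 4; 5U remain.
Put S6 (13U) in rack 5; 7U remain.
Put S7 (14U) in rack 6; 6U remain.
Put S8 (14U) in rack 7; 6U remain.
Put S9 (14U) in rack 8; 6U remain.
Put S10 (1U) in rack 3; 4U remain.
Put S11 (5U) in rack 4; 0U remain.
Put S12 (4U) in rack 3; 0U remain.
Put S13 (6U) in rack 6; 0U remain.
Put S14 (14U) in rack 9; 6U remain.
Put S15 (12U) in rack 10; 8U remain.
Put S16 (6U) in rack 7; 0U remain.
10 racks × 20U = 200U; used 156U; unused 44U.

44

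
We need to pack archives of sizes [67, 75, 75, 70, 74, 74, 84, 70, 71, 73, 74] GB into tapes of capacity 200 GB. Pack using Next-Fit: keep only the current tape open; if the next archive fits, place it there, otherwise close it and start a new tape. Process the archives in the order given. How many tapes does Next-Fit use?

6 tapes

67 GB → tape 1 (remaining 133 GB)
75 GB → tape 1 (remaining 58 GB)
75 GB → tape 2 (remaining 125 GB)
70 GB → tape 2 (remaining 55 GB)
74 GB → tape 3 (remaining 126 GB)
74 GB → tape 3 (remaining 52 GB)
84 GB → tape 4 (remaining 116 GB)
70 GB → tape 4 (remaining 46 GB)
71 GB → tape 5 (remaining 129 GB)
73 GB → tape 5 (remaining 56 GB)
74 GB → tape 6 (remaining 126 GB)
Final tapes: [67,75] [75,70] [74,74] [84,70] [71,73] [74].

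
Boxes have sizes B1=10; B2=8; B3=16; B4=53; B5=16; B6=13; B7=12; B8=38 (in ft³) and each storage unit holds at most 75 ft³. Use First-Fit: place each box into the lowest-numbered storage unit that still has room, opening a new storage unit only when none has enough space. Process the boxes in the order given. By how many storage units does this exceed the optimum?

First-Fit: [10,8,16,16,13,12] [53] [38] → 3 storage units.
Total size 166 ft³; any packing needs at least ⌈166/75⌉ = 3 storage units.
So 3 is already optimal.

0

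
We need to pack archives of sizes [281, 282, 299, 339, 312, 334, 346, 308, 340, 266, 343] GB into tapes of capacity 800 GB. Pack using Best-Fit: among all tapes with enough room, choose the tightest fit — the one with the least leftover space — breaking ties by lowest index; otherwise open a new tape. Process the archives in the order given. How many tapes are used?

Put 281 GB in tape 1; 519 GB remain.
Put 282 GB in tape 1; 237 GB remain.
Put 299 GB in tape 2; 501 GB remain.
Put 339 GB in tape 2; 162 GB remain.
Put 312 GB in tape 3; 488 GB remain.
Put 334 GB in tape 3; 154 GB remain.
Put 346 GB in tape 4; 454 GB remain.
Put 308 GB in tape 4; 146 GB remain.
Put 340 GB in tape 5; 460 GB remain.
Put 266 GB in tape 5; 194 GB remain.
Put 343 GB in tape 6; 457 GB remain.
Final tapes: [281,282] [299,339] [312,334] [346,308] [340,266] [343].

6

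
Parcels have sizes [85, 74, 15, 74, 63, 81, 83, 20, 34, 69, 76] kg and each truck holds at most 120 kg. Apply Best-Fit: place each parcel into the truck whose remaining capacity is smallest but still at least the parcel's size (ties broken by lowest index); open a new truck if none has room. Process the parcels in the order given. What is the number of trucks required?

Put 85 kg in truck 1; 35 kg remain.
Put 74 kg in truck 2; 46 kg remain.
Put 15 kg in truck 1; 20 kg remain.
Put 74 kg in truck 3; 46 kg remain.
Put 63 kg in truck 4; 57 kg remain.
Put 81 kg in truck 5; 39 kg remain.
Put 83 kg in truck 6; 37 kg remain.
Put 20 kg in truck 1; 0 kg remain.
Put 34 kg in truck 6; 3 kg remain.
Put 69 kg in truck 7; 51 kg remain.
Put 76 kg in truck 8; 44 kg remain.

8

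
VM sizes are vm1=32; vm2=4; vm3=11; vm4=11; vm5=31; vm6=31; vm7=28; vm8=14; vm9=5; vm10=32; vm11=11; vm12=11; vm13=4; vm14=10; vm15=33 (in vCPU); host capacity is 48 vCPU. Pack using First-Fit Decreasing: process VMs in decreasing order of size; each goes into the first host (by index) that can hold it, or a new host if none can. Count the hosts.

6

Sorted descending: 33, 32, 32, 31, 31, 28, 14, 11, 11, 11, 11, 10, 5, 4, 4.
host 1: place 33 vCPU, 15 vCPU left
host 2: place 32 vCPU, 16 vCPU left
host 3: place 32 vCPU, 16 vCPU left
host 4: place 31 vCPU, 17 vCPU left
host 5: place 31 vCPU, 17 vCPU left
host 6: place 28 vCPU, 20 vCPU left
host 1: place 14 vCPU, 1 vCPU left
host 2: place 11 vCPU, 5 vCPU left
host 3: place 11 vCPU, 5 vCPU left
host 4: place 11 vCPU, 6 vCPU left
host 5: place 11 vCPU, 6 vCPU left
host 6: place 10 vCPU, 10 vCPU left
host 2: place 5 vCPU, 0 vCPU left
host 3: place 4 vCPU, 1 vCPU left
host 4: place 4 vCPU, 2 vCPU left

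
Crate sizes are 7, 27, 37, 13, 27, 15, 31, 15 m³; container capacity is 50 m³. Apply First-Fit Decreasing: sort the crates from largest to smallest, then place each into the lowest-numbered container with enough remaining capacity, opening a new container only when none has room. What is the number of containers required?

4

Sorted descending: 37, 31, 27, 27, 15, 15, 13, 7.
Put 37 m³ in container 1; 13 m³ remain.
Put 31 m³ in container 2; 19 m³ remain.
Put 27 m³ in container 3; 23 m³ remain.
Put 27 m³ in container 4; 23 m³ remain.
Put 15 m³ in container 2; 4 m³ remain.
Put 15 m³ in container 3; 8 m³ remain.
Put 13 m³ in container 1; 0 m³ remain.
Put 7 m³ in container 3; 1 m³ remain.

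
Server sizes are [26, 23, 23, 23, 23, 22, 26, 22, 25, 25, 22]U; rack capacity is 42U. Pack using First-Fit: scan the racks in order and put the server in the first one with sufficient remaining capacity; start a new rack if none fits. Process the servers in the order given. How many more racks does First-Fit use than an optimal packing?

First-Fit: [26] [23] [23] [23] [23] [22] [26] [22] [25] [25] [22] → 11 racks.
11 servers exceed 21U (half the capacity), and no two of those can share a rack, so at least 11 racks are needed.
So 11 is already optimal.

0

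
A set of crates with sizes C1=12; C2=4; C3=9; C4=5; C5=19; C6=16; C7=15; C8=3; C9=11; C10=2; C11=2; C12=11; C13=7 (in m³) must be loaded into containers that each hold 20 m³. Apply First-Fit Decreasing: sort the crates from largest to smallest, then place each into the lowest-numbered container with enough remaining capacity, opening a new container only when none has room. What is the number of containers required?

Sorted descending: 19, 16, 15, 12, 11, 11, 9, 7, 5, 4, 3, 2, 2.
container 1: place 19 m³, 1 m³ left
container 2: place 16 m³, 4 m³ left
container 3: place 15 m³, 5 m³ left
container 4: place 12 m³, 8 m³ left
container 5: place 11 m³, 9 m³ left
container 6: place 11 m³, 9 m³ left
container 5: place 9 m³, 0 m³ left
container 4: place 7 m³, 1 m³ left
container 3: place 5 m³, 0 m³ left
container 2: place 4 m³, 0 m³ left
container 6: place 3 m³, 6 m³ left
container 6: place 2 m³, 4 m³ left
container 6: place 2 m³, 2 m³ left

6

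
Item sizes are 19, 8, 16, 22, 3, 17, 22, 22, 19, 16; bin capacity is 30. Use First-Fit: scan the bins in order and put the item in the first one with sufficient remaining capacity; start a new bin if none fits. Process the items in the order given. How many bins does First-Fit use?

8

Put 19 in bin 1; 11 remain.
Put 8 in bin 1; 3 remain.
Put 16 in bin 2; 14 remain.
Put 22 in bin 3; 8 remain.
Put 3 in bin 1; 0 remain.
Put 17 in bin 4; 13 remain.
Put 22 in bin 5; 8 remain.
Put 22 in bin 6; 8 remain.
Put 19 in bin 7; 11 remain.
Put 16 in bin 8; 14 remain.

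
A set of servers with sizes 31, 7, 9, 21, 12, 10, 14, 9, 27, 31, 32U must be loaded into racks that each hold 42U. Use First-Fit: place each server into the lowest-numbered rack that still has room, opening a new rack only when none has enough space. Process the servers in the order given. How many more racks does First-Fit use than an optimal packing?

First-Fit: [31,7] [9,21,12] [10,14,9] [27] [31] [32] → 6 racks.
Total size 203U; any packing needs at least ⌈203/42⌉ = 5 racks.
An optimal packing achieves that bound: [32,10] [31,9] [31,9] [27,14] [21,12,7] → 5 racks.
Excess: 6 − 5 = 1.

1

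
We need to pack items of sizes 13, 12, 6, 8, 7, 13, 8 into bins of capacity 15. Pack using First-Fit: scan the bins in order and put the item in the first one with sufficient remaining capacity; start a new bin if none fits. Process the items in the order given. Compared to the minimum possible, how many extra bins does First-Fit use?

0

First-Fit: [13] [12] [6,8] [7,8] [13] → 5 bins.
Total size 67; any packing needs at least ⌈67/15⌉ = 5 bins.
So 5 is already optimal.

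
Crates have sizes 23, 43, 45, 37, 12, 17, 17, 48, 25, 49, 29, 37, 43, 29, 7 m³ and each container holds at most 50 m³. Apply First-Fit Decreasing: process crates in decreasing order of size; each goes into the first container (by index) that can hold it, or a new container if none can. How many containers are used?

10

Sorted descending: 49, 48, 45, 43, 43, 37, 37, 29, 29, 25, 23, 17, 17, 12, 7.
Put 49 m³ in container 1; 1 m³ remain.
Put 48 m³ in container 2; 2 m³ remain.
Put 45 m³ in container 3; 5 m³ remain.
Put 43 m³ in container 4; 7 m³ remain.
Put 43 m³ in container 5; 7 m³ remain.
Put 37 m³ in container 6; 13 m³ remain.
Put 37 m³ in container 7; 13 m³ remain.
Put 29 m³ in container 8; 21 m³ remain.
Put 29 m³ in container 9; 21 m³ remain.
Put 25 m³ in container 10; 25 m³ remain.
Put 23 m³ in container 10; 2 m³ remain.
Put 17 m³ in container 8; 4 m³ remain.
Put 17 m³ in container 9; 4 m³ remain.
Put 12 m³ in container 6; 1 m³ remain.
Put 7 m³ in container 4; 0 m³ remain.
Final containers: [49] [48] [45] [43,7] [43] [37,12] [37] [29,17] [29,17] [25,23].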